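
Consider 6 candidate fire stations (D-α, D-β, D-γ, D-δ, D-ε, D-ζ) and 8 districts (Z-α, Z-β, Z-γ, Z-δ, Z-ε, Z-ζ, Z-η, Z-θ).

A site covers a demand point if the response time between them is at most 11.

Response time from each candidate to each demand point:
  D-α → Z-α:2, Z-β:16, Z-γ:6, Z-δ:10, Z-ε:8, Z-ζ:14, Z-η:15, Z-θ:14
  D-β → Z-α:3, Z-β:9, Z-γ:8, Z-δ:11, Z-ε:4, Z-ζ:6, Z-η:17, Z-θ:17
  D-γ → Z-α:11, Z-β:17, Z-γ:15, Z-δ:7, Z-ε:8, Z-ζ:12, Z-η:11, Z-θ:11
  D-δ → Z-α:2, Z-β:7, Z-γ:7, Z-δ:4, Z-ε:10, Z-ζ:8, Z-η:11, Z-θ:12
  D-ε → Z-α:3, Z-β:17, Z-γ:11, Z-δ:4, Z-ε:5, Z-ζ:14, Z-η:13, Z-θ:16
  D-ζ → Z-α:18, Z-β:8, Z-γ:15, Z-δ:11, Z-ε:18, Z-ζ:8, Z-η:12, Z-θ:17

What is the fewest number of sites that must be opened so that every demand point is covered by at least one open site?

2

Coverage sets (demand points within 11 of each site):
  D-α: {Z-α, Z-γ, Z-δ, Z-ε}
  D-β: {Z-α, Z-β, Z-γ, Z-δ, Z-ε, Z-ζ}
  D-γ: {Z-α, Z-δ, Z-ε, Z-η, Z-θ}
  D-δ: {Z-α, Z-β, Z-γ, Z-δ, Z-ε, Z-ζ, Z-η}
  D-ε: {Z-α, Z-γ, Z-δ, Z-ε}
  D-ζ: {Z-β, Z-δ, Z-ζ}
No single site covers all 8 demand points.
But {D-β, D-γ} covers everything, so the minimum is 2.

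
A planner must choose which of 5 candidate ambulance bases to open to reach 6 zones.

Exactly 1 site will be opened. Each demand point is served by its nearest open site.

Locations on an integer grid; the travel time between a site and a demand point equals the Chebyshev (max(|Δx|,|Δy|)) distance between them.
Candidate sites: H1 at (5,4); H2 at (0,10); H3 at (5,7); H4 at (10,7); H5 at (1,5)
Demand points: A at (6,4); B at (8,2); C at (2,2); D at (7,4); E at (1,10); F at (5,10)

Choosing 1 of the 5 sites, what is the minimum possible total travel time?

21

Open {H1}.
  A→H1 1, B→H1 3, C→H1 3, D→H1 2, E→H1 6, F→H1 6  ⇒ total 21.
Compare {H3}: total 23.
Compare {H5}: total 31.
No size-1 selection does better; minimum is 21.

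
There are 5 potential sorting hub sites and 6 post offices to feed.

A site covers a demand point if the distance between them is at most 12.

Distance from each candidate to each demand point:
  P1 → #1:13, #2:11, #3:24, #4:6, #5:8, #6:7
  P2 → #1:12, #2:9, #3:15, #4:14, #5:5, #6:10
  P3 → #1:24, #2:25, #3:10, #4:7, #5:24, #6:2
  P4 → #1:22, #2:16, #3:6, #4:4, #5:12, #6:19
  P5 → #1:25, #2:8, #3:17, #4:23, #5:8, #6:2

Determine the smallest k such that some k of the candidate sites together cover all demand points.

Coverage sets (demand points within 12 of each site):
  P1: {#2, #4, #5, #6}
  P2: {#1, #2, #5, #6}
  P3: {#3, #4, #6}
  P4: {#3, #4, #5}
  P5: {#2, #5, #6}
No single site covers all 6 demand points.
But {P2, P3} covers everything, so the minimum is 2.

2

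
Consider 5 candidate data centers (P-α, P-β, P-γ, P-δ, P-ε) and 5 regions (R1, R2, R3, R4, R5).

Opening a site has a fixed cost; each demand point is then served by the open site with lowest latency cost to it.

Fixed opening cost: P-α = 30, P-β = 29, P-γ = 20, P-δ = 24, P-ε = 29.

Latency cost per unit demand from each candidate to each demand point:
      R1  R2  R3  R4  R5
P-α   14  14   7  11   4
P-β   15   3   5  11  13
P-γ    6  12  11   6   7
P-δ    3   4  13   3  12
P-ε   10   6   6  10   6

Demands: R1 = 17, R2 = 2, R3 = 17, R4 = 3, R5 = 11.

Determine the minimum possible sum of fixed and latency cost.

278

Open {P-α, P-β, P-δ}: assign each demand point to its cheapest open site.
  R1→P-δ 17×3=51, R2→P-β 2×3=6, R3→P-β 17×5=85, R4→P-δ 3×3=9, R5→P-α 11×4=44
  latency cost 195, fixed 83 → total 278.
Compare {P-α, P-δ}: latency cost 231 + fixed 54 = 285.
Compare {P-δ, P-ε}: latency cost 236 + fixed 53 = 289.
Compare {P-α, P-δ, P-ε}: latency cost 214 + fixed 83 = 297.
All other subsets cost ≥ 285. Minimum total cost: 278.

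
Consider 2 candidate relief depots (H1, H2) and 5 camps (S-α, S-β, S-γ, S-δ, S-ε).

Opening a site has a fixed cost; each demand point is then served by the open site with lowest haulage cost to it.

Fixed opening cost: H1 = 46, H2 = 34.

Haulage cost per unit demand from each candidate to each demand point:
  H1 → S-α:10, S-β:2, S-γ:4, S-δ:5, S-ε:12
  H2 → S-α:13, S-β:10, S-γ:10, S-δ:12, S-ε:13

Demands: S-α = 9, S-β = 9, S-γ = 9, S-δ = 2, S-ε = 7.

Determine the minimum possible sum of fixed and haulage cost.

Open {H1}: assign each demand point to its cheapest open site.
  S-α→H1 9×10=90, S-β→H1 9×2=18, S-γ→H1 9×4=36, S-δ→H1 2×5=10, S-ε→H1 7×12=84
  haulage cost 238, fixed 46 → total 284.
Compare {H1, H2}: haulage cost 238 + fixed 80 = 318.
Compare {H2}: haulage cost 412 + fixed 34 = 446.

284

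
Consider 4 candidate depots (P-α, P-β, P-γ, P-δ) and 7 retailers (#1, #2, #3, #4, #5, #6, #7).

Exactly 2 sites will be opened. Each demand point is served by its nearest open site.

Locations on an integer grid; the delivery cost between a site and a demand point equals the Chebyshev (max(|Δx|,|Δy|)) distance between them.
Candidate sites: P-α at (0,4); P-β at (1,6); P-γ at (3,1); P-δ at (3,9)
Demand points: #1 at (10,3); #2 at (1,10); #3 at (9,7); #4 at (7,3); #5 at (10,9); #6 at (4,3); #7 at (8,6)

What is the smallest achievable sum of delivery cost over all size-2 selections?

33

Open {P-γ, P-δ}.
  #1→P-γ 7, #2→P-δ 2, #3→P-γ 6, #4→P-γ 4, #5→P-δ 7, #6→P-γ 2, #7→P-γ 5  ⇒ total 33.
Compare {P-β, P-γ}: total 36.
Compare {P-β, P-δ}: total 36.
No size-2 selection does better; minimum is 33.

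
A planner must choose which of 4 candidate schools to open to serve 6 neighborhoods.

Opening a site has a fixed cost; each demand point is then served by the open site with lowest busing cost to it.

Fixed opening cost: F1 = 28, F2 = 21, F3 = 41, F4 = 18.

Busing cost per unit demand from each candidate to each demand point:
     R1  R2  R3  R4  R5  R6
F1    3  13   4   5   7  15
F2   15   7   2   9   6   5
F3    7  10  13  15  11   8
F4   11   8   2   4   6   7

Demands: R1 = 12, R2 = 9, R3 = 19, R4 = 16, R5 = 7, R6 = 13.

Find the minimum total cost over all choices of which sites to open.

373

Open {F1, F2}: assign each demand point to its cheapest open site.
  R1→F1 12×3=36, R2→F2 9×7=63, R3→F2 19×2=38, R4→F1 16×5=80, R5→F2 7×6=42, R6→F2 13×5=65
  busing cost 324, fixed 49 → total 373.
Compare {F1, F2, F4}: busing cost 308 + fixed 67 = 375.
Compare {F1, F4}: busing cost 343 + fixed 46 = 389.
Compare {F1, F2, F3}: busing cost 324 + fixed 90 = 414.
All other subsets cost ≥ 375. Minimum total cost: 373.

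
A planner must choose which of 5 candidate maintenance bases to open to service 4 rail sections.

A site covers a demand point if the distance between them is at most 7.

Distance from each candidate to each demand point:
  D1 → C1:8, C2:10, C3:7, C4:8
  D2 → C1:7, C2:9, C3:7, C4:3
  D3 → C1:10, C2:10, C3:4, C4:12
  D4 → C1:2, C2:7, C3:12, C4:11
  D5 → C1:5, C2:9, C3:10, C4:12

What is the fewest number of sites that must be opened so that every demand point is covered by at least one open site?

Coverage sets (demand points within 7 of each site):
  D1: {C3}
  D2: {C1, C3, C4}
  D3: {C3}
  D4: {C1, C2}
  D5: {C1}
No single site covers all 4 demand points.
But {D2, D4} covers everything, so the minimum is 2.

2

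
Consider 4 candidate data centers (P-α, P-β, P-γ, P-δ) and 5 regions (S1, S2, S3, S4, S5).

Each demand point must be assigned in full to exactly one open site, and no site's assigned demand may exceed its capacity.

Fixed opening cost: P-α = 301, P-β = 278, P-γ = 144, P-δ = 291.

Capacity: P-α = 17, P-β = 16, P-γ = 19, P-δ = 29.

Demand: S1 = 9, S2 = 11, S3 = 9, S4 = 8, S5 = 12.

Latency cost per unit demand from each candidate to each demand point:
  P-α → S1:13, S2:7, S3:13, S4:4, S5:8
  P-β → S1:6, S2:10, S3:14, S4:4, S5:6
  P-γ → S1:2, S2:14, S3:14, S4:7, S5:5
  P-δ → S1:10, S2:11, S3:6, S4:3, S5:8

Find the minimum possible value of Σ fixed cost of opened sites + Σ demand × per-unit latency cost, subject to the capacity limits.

1002

Open {P-β, P-γ, P-δ}; cheapest assignment that respects the capacities:
  P-β (cap 16, load 12): S5 — cost 12×6 = 72
  P-γ (cap 19, load 9): S1 — cost 9×2 = 18
  P-δ (cap 29, load 28): S2, S3, S4 — cost 11×11 + 9×6 + 8×3 = 199
  Shipping 289, fixed 713 → total 1002.
  Any other capacity-feasible assignment to {P-β, P-γ, P-δ} ships for at least 289.
Compare {P-α, P-γ, P-δ}: its best feasible assignment gives total 1005.
Compare {P-α, P-β, P-δ}: its best feasible assignment gives total 1175.
Every other set of open sites that can feasibly serve all demand totals ≥ 1005 even under its best assignment. Minimum: 1002.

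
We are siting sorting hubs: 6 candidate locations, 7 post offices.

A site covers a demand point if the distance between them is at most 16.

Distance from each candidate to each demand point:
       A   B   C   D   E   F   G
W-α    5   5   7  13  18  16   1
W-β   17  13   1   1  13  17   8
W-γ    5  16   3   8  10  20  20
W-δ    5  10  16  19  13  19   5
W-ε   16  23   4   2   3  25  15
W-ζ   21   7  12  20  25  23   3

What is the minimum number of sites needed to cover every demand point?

2

Coverage sets (demand points within 16 of each site):
  W-α: {A, B, C, D, F, G}
  W-β: {B, C, D, E, G}
  W-γ: {A, B, C, D, E}
  W-δ: {A, B, C, E, G}
  W-ε: {A, C, D, E, G}
  W-ζ: {B, C, G}
No single site covers all 7 demand points.
But {W-α, W-β} covers everything, so the minimum is 2.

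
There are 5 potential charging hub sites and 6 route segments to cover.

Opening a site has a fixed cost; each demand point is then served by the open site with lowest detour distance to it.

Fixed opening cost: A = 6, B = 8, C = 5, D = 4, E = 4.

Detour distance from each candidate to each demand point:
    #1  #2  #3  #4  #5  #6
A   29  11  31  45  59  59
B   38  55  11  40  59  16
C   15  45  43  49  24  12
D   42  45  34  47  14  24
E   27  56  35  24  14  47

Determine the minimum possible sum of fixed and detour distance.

110

Open {A, B, C, E}: assign each demand point to its cheapest open site.
  #1→C 15, #2→A 11, #3→B 11, #4→E 24, #5→E 14, #6→C 12
  detour distance 87, fixed 23 → total 110.
Compare {A, B, C, D, E}: detour distance 87 + fixed 27 = 114.
Compare {A, B, E}: detour distance 103 + fixed 18 = 121.
Compare {A, C, E}: detour distance 107 + fixed 15 = 122.
All other subsets cost ≥ 114. Minimum total cost: 110.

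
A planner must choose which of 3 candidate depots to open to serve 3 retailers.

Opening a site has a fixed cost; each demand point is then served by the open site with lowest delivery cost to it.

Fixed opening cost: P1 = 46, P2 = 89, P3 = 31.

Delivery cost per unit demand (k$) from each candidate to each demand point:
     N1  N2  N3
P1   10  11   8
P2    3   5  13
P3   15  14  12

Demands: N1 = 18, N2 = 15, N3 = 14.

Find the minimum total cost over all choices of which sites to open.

Open {P1, P2}: assign each demand point to its cheapest open site.
  N1→P2 18×3=54, N2→P2 15×5=75, N3→P1 14×8=112
  delivery cost 241, fixed 135 → total 376.
Compare {P2}: delivery cost 311 + fixed 89 = 400.
Compare {P1, P2, P3}: delivery cost 241 + fixed 166 = 407.
Compare {P2, P3}: delivery cost 297 + fixed 120 = 417.
All other subsets cost ≥ 400. Minimum total cost: 376.

376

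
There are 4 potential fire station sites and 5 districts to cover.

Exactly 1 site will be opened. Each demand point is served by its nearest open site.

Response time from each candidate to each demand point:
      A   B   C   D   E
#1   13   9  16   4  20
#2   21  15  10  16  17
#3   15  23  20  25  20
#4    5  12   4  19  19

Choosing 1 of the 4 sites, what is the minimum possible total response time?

Open {#4}.
  A→#4 5, B→#4 12, C→#4 4, D→#4 19, E→#4 19  ⇒ total 59.
Compare {#1}: total 62.
Compare {#2}: total 79.
No size-1 selection does better; minimum is 59.

59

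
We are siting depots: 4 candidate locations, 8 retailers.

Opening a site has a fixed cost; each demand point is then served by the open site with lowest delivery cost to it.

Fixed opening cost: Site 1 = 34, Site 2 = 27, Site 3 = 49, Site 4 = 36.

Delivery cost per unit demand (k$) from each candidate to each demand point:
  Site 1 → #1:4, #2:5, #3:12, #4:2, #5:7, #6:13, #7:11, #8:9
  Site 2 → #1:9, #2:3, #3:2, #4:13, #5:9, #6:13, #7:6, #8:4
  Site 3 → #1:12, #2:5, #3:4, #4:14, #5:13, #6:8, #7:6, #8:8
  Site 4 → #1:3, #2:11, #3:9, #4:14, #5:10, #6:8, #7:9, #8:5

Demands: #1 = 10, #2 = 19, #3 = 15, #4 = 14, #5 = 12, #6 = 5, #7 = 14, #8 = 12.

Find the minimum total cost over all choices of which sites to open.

497

Open {Site 1, Site 2}: assign each demand point to its cheapest open site.
  #1→Site 1 10×4=40, #2→Site 2 19×3=57, #3→Site 2 15×2=30, #4→Site 1 14×2=28, #5→Site 1 12×7=84, #6→Site 1 5×13=65, #7→Site 2 14×6=84, #8→Site 2 12×4=48
  delivery cost 436, fixed 61 → total 497.
Compare {Site 1, Site 2, Site 4}: delivery cost 401 + fixed 97 = 498.
Compare {Site 1, Site 2, Site 3}: delivery cost 411 + fixed 110 = 521.
Compare {Site 1, Site 2, Site 3, Site 4}: delivery cost 401 + fixed 146 = 547.
All other subsets cost ≥ 498. Minimum total cost: 497.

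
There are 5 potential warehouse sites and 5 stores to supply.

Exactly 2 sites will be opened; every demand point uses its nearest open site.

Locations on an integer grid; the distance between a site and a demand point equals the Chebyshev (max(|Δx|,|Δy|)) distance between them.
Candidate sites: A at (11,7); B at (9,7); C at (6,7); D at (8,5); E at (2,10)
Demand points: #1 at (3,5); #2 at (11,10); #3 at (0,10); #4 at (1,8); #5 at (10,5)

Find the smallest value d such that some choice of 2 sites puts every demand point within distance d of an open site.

5

Open {A, E}.
  Farthest demand point is #1 at distance 5 (to E); all others are ≤ 5.
With {B, E} the worst case is 5.
With {C, E} the worst case is 5.
No size-2 selection achieves below 5.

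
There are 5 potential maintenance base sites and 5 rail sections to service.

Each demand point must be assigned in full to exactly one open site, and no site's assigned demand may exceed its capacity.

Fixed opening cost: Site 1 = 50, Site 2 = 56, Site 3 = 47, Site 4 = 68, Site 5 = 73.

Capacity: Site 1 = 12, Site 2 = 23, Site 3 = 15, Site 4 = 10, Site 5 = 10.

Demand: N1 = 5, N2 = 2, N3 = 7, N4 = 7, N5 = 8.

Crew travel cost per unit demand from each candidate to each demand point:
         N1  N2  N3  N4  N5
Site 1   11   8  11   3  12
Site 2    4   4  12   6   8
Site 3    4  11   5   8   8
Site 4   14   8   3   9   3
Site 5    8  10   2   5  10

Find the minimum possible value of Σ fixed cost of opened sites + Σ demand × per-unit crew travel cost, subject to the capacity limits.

272

Open {Site 2, Site 3}; cheapest assignment that respects the capacities:
  Site 2 (cap 23, load 22): N1, N2, N4, N5 — cost 5×4 + 2×4 + 7×6 + 8×8 = 134
  Site 3 (cap 15, load 7): N3 — cost 7×5 = 35
  Shipping 169, fixed 103 → total 272.
  Any other capacity-feasible assignment to {Site 2, Site 3} ships for at least 169.
Compare {Site 2, Site 5}: its best feasible assignment gives total 277.
Compare {Site 2, Site 4}: its best feasible assignment gives total 279.
Every other set of open sites that can feasibly serve all demand totals ≥ 277 even under its best assignment. Minimum: 272.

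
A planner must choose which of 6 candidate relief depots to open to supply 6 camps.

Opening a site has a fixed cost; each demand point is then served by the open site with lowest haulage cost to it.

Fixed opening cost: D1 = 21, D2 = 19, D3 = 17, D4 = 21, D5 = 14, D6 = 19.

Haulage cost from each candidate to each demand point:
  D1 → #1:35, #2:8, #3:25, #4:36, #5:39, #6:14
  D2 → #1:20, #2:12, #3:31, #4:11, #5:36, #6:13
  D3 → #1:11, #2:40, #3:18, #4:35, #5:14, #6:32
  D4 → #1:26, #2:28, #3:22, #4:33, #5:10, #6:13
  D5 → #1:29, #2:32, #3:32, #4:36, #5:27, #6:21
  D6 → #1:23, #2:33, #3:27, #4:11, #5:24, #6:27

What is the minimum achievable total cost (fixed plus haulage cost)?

Open {D2, D3}: assign each demand point to its cheapest open site.
  #1→D3 11, #2→D2 12, #3→D3 18, #4→D2 11, #5→D3 14, #6→D2 13
  haulage cost 79, fixed 36 → total 115.
Compare {D2, D4}: haulage cost 88 + fixed 40 = 128.
Compare {D2, D3, D5}: haulage cost 79 + fixed 50 = 129.
Compare {D1, D2, D3}: haulage cost 75 + fixed 57 = 132.
All other subsets cost ≥ 128. Minimum total cost: 115.

115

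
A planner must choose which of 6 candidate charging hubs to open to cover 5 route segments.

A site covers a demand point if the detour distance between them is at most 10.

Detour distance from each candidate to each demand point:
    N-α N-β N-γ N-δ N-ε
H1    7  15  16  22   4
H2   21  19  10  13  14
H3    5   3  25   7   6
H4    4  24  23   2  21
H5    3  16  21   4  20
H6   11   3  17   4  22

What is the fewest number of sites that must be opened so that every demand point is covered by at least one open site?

Coverage sets (demand points within 10 of each site):
  H1: {N-α, N-ε}
  H2: {N-γ}
  H3: {N-α, N-β, N-δ, N-ε}
  H4: {N-α, N-δ}
  H5: {N-α, N-δ}
  H6: {N-β, N-δ}
No single site covers all 5 demand points.
But {H2, H3} covers everything, so the minimum is 2.

2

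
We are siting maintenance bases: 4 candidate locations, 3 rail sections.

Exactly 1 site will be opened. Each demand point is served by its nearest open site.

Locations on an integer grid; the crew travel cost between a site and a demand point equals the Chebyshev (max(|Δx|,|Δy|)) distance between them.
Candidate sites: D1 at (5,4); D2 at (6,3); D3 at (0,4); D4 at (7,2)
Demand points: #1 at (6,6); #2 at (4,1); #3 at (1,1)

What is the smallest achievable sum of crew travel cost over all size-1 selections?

Open {D1}.
  #1→D1 2, #2→D1 3, #3→D1 4  ⇒ total 9.
Compare {D2}: total 10.
Compare {D3}: total 13.
No size-1 selection does better; minimum is 9.

9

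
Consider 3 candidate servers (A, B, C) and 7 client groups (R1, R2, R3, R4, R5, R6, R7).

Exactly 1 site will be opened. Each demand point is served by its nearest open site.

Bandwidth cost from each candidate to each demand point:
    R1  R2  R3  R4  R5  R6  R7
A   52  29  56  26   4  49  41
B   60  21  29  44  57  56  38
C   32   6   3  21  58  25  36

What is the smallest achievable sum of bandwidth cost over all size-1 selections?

181

Open {C}.
  R1→C 32, R2→C 6, R3→C 3, R4→C 21, R5→C 58, R6→C 25, R7→C 36  ⇒ total 181.
Compare {A}: total 257.
Compare {B}: total 305.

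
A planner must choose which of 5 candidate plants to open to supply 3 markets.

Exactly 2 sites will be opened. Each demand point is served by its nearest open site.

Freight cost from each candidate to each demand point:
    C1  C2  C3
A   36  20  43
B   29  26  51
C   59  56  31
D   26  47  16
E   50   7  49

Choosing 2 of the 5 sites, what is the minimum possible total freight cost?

49

Open {D, E}.
  C1→D 26, C2→E 7, C3→D 16  ⇒ total 49.
Compare {A, D}: total 62.
Compare {B, D}: total 68.
No size-2 selection does better; minimum is 49.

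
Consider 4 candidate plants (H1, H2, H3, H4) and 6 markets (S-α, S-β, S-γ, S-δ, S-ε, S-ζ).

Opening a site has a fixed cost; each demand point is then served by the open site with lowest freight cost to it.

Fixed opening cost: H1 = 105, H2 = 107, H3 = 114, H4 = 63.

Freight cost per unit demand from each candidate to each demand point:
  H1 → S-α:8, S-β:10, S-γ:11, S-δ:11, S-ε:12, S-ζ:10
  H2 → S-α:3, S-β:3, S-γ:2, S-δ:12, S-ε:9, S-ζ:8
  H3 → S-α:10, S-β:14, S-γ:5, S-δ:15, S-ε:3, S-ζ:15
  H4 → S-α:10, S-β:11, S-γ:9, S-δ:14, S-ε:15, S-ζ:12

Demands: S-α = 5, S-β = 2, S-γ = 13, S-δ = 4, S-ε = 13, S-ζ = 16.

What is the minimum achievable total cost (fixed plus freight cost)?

447

Open {H2}: assign each demand point to its cheapest open site.
  S-α→H2 5×3=15, S-β→H2 2×3=6, S-γ→H2 13×2=26, S-δ→H2 4×12=48, S-ε→H2 13×9=117, S-ζ→H2 16×8=128
  freight cost 340, fixed 107 → total 447.
Compare {H2, H3}: freight cost 262 + fixed 221 = 483.
Compare {H2, H4}: freight cost 340 + fixed 170 = 510.
Compare {H2, H3, H4}: freight cost 262 + fixed 284 = 546.
All other subsets cost ≥ 483. Minimum total cost: 447.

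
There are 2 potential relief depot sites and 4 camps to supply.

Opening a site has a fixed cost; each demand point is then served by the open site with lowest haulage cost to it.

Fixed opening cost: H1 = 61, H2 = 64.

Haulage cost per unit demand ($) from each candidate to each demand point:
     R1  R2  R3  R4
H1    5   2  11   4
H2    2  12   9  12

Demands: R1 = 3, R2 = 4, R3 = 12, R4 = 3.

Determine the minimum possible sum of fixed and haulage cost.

Open {H1}: assign each demand point to its cheapest open site.
  R1→H1 3×5=15, R2→H1 4×2=8, R3→H1 12×11=132, R4→H1 3×4=12
  haulage cost 167, fixed 61 → total 228.
Compare {H1, H2}: haulage cost 134 + fixed 125 = 259.
Compare {H2}: haulage cost 198 + fixed 64 = 262.

228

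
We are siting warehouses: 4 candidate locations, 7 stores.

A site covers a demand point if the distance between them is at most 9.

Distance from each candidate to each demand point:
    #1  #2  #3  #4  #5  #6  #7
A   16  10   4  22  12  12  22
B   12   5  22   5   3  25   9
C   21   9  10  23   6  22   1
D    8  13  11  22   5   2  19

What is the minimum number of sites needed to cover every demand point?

Coverage sets (demand points within 9 of each site):
  A: {#3}
  B: {#2, #4, #5, #7}
  C: {#2, #5, #7}
  D: {#1, #5, #6}
No 2 sites suffice: every size-2 union leaves at least one demand point uncovered.
But {A, B, D} covers everything, so the minimum is 3.

3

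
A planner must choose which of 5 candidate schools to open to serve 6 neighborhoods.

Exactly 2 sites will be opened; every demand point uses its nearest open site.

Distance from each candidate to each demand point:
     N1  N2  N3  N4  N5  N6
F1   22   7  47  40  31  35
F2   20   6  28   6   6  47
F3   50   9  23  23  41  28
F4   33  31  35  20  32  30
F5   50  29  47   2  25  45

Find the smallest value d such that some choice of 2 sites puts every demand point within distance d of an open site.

Open {F2, F3}.
  Farthest demand point is N6 at distance 28 (to F3); all others are ≤ 28.
With {F2, F4} the worst case is 30.
With {F1, F3} the worst case is 31.
No size-2 selection achieves below 28.

28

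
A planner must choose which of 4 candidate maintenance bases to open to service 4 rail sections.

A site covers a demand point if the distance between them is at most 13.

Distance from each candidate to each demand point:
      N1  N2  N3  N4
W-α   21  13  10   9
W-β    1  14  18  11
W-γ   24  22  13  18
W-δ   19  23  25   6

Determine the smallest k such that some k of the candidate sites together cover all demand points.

Coverage sets (demand points within 13 of each site):
  W-α: {N2, N3, N4}
  W-β: {N1, N4}
  W-γ: {N3}
  W-δ: {N4}
No single site covers all 4 demand points.
But {W-α, W-β} covers everything, so the minimum is 2.

2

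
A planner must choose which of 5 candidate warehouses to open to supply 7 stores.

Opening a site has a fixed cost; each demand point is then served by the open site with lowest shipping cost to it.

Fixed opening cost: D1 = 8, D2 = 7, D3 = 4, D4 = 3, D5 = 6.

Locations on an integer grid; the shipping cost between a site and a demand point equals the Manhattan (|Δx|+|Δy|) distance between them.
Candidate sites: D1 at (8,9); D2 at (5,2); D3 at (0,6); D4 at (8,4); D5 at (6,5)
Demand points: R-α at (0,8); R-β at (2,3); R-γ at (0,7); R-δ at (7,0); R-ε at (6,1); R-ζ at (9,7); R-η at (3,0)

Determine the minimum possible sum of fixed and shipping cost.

35

Open {D2, D3, D4}: assign each demand point to its cheapest open site.
  R-α→D3 2, R-β→D2 4, R-γ→D3 1, R-δ→D2 4, R-ε→D2 2, R-ζ→D4 4, R-η→D2 4
  shipping cost 21, fixed 14 → total 35.
Compare {D2, D3}: shipping cost 26 + fixed 11 = 37.
Compare {D3, D4}: shipping cost 31 + fixed 7 = 38.
Compare {D1, D2, D3}: shipping cost 20 + fixed 19 = 39.
All other subsets cost ≥ 37. Minimum total cost: 35.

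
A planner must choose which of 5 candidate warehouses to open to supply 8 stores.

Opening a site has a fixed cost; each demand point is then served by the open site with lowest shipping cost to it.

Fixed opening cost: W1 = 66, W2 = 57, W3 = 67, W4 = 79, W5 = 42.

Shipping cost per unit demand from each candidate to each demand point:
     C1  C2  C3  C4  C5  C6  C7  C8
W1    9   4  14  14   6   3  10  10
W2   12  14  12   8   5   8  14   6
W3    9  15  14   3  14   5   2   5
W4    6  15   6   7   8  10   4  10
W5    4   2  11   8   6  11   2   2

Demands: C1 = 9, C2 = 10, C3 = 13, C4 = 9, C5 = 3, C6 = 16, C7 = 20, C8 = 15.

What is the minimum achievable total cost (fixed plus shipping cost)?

Open {W3, W5}: assign each demand point to its cheapest open site.
  C1→W5 9×4=36, C2→W5 10×2=20, C3→W5 13×11=143, C4→W3 9×3=27, C5→W5 3×6=18, C6→W3 16×5=80, C7→W3 20×2=40, C8→W5 15×2=30
  shipping cost 394, fixed 109 → total 503.
Compare {W1, W5}: shipping cost 407 + fixed 108 = 515.
Compare {W3, W4, W5}: shipping cost 329 + fixed 188 = 517.
Compare {W1, W4, W5}: shipping cost 333 + fixed 187 = 520.
All other subsets cost ≥ 515. Minimum total cost: 503.

503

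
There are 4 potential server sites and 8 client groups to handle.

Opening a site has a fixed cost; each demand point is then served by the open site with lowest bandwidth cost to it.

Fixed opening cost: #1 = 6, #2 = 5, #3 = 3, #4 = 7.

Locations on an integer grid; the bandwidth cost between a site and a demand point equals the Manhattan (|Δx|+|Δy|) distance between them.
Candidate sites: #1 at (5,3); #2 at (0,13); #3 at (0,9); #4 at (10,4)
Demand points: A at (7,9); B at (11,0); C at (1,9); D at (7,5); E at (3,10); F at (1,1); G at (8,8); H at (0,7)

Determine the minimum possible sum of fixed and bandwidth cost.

Open {#3, #4}: assign each demand point to its cheapest open site.
  A→#3 7, B→#4 5, C→#3 1, D→#4 4, E→#3 4, F→#3 9, G→#4 6, H→#3 2
  bandwidth cost 38, fixed 10 → total 48.
Compare {#1, #3}: bandwidth cost 41 + fixed 9 = 50.
Compare {#1, #3, #4}: bandwidth cost 35 + fixed 16 = 51.
Compare {#2, #3, #4}: bandwidth cost 38 + fixed 15 = 53.
All other subsets cost ≥ 50. Minimum total cost: 48.

48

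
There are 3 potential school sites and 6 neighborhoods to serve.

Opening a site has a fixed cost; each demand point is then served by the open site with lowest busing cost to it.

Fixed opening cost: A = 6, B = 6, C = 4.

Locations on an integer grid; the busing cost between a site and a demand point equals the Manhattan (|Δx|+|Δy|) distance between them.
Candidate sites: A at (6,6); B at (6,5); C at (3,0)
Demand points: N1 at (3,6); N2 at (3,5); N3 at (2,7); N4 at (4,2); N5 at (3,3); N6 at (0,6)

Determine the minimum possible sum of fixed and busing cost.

34

Open {A, C}: assign each demand point to its cheapest open site.
  N1→A 3, N2→A 4, N3→A 5, N4→C 3, N5→C 3, N6→A 6
  busing cost 24, fixed 10 → total 34.
Compare {A}: busing cost 30 + fixed 6 = 36.
Compare {B}: busing cost 30 + fixed 6 = 36.
Compare {B, C}: busing cost 26 + fixed 10 = 36.
All other subsets cost ≥ 36. Minimum total cost: 34.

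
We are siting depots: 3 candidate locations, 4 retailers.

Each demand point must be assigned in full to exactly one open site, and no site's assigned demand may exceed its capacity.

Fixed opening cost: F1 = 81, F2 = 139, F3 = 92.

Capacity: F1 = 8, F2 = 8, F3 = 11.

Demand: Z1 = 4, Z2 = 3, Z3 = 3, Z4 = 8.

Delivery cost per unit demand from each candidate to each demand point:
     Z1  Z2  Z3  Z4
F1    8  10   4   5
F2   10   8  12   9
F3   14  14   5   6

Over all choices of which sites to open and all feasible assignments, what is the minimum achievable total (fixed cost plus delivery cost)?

Open {F1, F3}; cheapest assignment that respects the capacities:
  F1 (cap 8, load 7): Z1, Z2 — cost 4×8 + 3×10 = 62
  F3 (cap 11, load 11): Z3, Z4 — cost 3×5 + 8×6 = 63
  Shipping 125, fixed 173 → total 298.
  Any other capacity-feasible assignment to {F1, F3} ships for at least 125.
Compare {F2, F3}: its best feasible assignment gives total 358.
Compare {F1, F2, F3}: its best feasible assignment gives total 428.
Every other set of open sites that can feasibly serve all demand totals ≥ 358 even under its best assignment. Minimum: 298.

298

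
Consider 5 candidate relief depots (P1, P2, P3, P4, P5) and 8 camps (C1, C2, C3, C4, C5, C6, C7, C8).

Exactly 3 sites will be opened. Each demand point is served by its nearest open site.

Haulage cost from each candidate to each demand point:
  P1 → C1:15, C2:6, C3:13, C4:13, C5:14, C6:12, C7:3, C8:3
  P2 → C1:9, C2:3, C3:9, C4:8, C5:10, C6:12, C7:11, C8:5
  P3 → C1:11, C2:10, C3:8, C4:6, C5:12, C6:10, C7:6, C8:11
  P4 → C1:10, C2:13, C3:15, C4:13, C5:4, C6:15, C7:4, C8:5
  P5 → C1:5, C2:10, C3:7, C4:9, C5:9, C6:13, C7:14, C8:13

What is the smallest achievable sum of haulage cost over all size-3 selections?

48

Open {P2, P4, P5}.
  C1→P5 5, C2→P2 3, C3→P5 7, C4→P2 8, C5→P4 4, C6→P2 12, C7→P4 4, C8→P2 5  ⇒ total 48.
Compare {P1, P3, P5}: total 49.
Compare {P1, P4, P5}: total 49.
No size-3 selection does better; minimum is 48.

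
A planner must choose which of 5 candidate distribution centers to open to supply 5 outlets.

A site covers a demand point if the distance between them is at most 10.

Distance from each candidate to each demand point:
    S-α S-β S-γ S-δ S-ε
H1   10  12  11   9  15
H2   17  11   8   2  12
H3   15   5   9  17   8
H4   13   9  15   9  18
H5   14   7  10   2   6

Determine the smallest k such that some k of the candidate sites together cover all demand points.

2

Coverage sets (demand points within 10 of each site):
  H1: {S-α, S-δ}
  H2: {S-γ, S-δ}
  H3: {S-β, S-γ, S-ε}
  H4: {S-β, S-δ}
  H5: {S-β, S-γ, S-δ, S-ε}
No single site covers all 5 demand points.
But {H1, H3} covers everything, so the minimum is 2.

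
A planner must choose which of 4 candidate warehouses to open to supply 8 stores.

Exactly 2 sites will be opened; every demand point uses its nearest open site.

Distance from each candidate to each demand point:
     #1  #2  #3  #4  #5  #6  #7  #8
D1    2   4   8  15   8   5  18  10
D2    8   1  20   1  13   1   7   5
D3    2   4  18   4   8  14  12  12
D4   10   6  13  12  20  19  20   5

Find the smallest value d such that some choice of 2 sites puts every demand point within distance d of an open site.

8

Open {D1, D2}.
  Farthest demand point is #3 at distance 8 (to D1); all others are ≤ 8.
With {D1, D3} the worst case is 12.
With {D2, D4} the worst case is 13.
No size-2 selection achieves below 8.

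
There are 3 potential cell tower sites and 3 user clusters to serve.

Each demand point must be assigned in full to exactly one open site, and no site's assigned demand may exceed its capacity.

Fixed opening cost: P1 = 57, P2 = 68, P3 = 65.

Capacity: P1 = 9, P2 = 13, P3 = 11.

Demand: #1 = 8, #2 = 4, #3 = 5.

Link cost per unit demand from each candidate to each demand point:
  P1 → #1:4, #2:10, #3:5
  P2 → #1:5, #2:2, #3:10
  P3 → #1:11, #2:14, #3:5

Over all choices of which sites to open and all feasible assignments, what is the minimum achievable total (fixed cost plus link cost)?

198

Open {P1, P2}; cheapest assignment that respects the capacities:
  P1 (cap 9, load 5): #3 — cost 5×5 = 25
  P2 (cap 13, load 12): #1, #2 — cost 8×5 + 4×2 = 48
  Shipping 73, fixed 125 → total 198.
  Any other capacity-feasible assignment to {P1, P2} ships for at least 73.
Compare {P2, P3}: its best feasible assignment gives total 206.
Compare {P1, P3}: its best feasible assignment gives total 235.
Every other set of open sites that can feasibly serve all demand totals ≥ 206 even under its best assignment. Minimum: 198.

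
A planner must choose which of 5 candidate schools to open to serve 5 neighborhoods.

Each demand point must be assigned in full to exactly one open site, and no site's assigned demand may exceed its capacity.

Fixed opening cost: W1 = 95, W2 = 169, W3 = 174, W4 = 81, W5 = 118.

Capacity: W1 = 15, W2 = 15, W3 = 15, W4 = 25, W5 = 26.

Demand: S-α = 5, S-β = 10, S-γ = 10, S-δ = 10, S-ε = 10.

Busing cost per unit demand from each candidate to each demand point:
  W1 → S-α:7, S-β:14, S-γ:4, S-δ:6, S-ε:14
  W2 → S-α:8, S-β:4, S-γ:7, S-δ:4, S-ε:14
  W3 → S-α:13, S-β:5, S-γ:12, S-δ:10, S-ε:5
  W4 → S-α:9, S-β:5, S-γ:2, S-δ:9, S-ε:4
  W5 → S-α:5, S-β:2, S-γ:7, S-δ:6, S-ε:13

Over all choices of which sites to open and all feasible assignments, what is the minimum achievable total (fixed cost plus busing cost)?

Open {W4, W5}; cheapest assignment that respects the capacities:
  W4 (cap 25, load 20): S-γ, S-ε — cost 10×2 + 10×4 = 60
  W5 (cap 26, load 25): S-α, S-β, S-δ — cost 5×5 + 10×2 + 10×6 = 105
  Shipping 165, fixed 199 → total 364.
  Any other capacity-feasible assignment to {W4, W5} ships for at least 165.
Compare {W1, W4, W5}: its best feasible assignment gives total 459.
Compare {W2, W4, W5}: its best feasible assignment gives total 513.
Every other set of open sites that can feasibly serve all demand totals ≥ 459 even under its best assignment. Minimum: 364.

364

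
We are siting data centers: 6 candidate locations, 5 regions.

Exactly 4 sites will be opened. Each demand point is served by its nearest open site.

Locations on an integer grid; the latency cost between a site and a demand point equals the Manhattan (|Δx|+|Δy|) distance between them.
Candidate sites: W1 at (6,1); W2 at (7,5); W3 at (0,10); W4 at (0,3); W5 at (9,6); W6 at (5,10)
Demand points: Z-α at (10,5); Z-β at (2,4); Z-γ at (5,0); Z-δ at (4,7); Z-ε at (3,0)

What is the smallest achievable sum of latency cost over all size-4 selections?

15

Open {W1, W4, W5, W6}.
  Z-α→W5 2, Z-β→W4 3, Z-γ→W1 2, Z-δ→W6 4, Z-ε→W1 4  ⇒ total 15.
Compare {W1, W2, W4, W5}: total 16.
Compare {W1, W2, W4, W6}: total 16.
No size-4 selection does better; minimum is 15.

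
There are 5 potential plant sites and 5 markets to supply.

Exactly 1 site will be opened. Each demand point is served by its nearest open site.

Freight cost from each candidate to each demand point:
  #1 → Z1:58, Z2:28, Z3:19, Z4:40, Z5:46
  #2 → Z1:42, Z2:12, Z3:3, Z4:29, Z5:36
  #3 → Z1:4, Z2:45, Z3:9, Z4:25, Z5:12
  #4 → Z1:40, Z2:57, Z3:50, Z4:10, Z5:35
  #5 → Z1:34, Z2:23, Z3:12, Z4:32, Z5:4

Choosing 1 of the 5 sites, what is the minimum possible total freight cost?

95

Open {#3}.
  Z1→#3 4, Z2→#3 45, Z3→#3 9, Z4→#3 25, Z5→#3 12  ⇒ total 95.
Compare {#5}: total 105.
Compare {#2}: total 122.
No size-1 selection does better; minimum is 95.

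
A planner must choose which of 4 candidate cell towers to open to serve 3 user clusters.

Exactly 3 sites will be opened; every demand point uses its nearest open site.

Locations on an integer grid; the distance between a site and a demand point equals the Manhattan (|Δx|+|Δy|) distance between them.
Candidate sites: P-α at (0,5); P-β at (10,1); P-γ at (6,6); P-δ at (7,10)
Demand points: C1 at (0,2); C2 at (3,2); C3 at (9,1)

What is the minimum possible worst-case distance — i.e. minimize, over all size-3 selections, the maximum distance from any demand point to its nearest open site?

Open {P-α, P-β, P-γ}.
  Farthest demand point is C2 at distance 6 (to P-α); all others are ≤ 6.
With {P-α, P-β, P-δ} the worst case is 6.
With {P-α, P-γ, P-δ} the worst case is 8.
No size-3 selection achieves below 6.

6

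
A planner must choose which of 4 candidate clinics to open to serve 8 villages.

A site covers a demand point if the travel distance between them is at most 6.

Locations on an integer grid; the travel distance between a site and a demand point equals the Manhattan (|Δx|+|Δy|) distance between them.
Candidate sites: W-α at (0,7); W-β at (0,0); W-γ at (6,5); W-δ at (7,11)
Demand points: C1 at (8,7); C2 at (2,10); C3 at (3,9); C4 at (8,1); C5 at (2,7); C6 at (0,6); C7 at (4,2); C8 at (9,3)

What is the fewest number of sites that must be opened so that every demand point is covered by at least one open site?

Coverage sets (demand points within 6 of each site):
  W-α: {C2, C3, C5, C6}
  W-β: {C6, C7}
  W-γ: {C1, C4, C5, C7, C8}
  W-δ: {C1, C2, C3}
No single site covers all 8 demand points.
But {W-α, W-γ} covers everything, so the minimum is 2.

2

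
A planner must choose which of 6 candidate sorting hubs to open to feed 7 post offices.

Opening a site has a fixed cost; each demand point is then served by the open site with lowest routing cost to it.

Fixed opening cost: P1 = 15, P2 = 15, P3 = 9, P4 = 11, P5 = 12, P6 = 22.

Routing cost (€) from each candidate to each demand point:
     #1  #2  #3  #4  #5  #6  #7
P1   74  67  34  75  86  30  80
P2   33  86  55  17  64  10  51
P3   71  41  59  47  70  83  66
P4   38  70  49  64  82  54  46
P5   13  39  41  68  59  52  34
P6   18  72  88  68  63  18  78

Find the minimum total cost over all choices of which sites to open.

Open {P2, P5}: assign each demand point to its cheapest open site.
  #1→P5 13, #2→P5 39, #3→P5 41, #4→P2 17, #5→P5 59, #6→P2 10, #7→P5 34
  routing cost 213, fixed 27 → total 240.
Compare {P1, P2, P5}: routing cost 206 + fixed 42 = 248.
Compare {P2, P3, P5}: routing cost 213 + fixed 36 = 249.
Compare {P2, P4, P5}: routing cost 213 + fixed 38 = 251.
All other subsets cost ≥ 248. Minimum total cost: 240.

240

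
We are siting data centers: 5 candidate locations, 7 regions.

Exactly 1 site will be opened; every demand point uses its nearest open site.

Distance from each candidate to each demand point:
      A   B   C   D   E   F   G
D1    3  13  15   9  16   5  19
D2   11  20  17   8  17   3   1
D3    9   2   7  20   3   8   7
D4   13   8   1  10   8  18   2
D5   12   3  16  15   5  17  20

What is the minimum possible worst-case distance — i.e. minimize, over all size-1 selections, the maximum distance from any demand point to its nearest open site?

Open {D4}.
  Farthest demand point is F at distance 18 (to D4); all others are ≤ 18.
With {D1} the worst case is 19.
With {D2} the worst case is 20.
No size-1 selection achieves below 18.

18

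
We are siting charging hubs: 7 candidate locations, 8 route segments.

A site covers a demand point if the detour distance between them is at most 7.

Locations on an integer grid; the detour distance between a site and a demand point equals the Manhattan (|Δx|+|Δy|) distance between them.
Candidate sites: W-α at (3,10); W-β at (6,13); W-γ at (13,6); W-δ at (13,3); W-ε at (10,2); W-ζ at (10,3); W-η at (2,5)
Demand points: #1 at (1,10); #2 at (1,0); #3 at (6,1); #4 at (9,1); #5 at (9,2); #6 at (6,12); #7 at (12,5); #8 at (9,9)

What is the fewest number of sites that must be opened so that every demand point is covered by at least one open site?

Coverage sets (demand points within 7 of each site):
  W-α: {#1, #6, #8}
  W-β: {#6, #8}
  W-γ: {#7, #8}
  W-δ: {#4, #5, #7}
  W-ε: {#3, #4, #5, #7}
  W-ζ: {#3, #4, #5, #7, #8}
  W-η: {#1, #2}
No 2 sites suffice: every size-2 union leaves at least one demand point uncovered.
But {W-α, W-ε, W-η} covers everything, so the minimum is 3.

3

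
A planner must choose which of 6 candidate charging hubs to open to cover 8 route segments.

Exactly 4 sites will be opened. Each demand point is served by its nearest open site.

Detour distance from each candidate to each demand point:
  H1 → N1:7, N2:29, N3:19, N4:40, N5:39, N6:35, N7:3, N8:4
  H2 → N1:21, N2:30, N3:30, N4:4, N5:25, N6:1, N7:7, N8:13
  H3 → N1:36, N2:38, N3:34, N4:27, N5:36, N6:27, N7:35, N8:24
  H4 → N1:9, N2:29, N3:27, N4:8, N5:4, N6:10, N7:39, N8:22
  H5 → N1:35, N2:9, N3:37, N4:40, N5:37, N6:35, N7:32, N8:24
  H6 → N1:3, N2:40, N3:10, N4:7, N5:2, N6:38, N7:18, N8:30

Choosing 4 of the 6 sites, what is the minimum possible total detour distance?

Open {H1, H2, H5, H6}.
  N1→H6 3, N2→H5 9, N3→H6 10, N4→H2 4, N5→H6 2, N6→H2 1, N7→H1 3, N8→H1 4  ⇒ total 36.
Compare {H1, H4, H5, H6}: total 48.
Compare {H2, H3, H5, H6}: total 49.
No size-4 selection does better; minimum is 36.

36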